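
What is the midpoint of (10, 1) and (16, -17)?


Midpoint = ((10+16)/2, (1+-17)/2) = (13, -8)

(13, -8)


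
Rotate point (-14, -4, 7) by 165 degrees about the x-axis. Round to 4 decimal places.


x' = -14
y' = -4*cos(165) - 7*sin(165) = 2.052
z' = -4*sin(165) + 7*cos(165) = -7.7968

(-14, 2.052, -7.7968)


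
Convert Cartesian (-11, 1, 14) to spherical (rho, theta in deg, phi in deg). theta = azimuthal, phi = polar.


rho = sqrt((-11)^2 + 1^2 + 14^2) = 17.8326
theta = atan2(1, -11) = 174.8056 deg
phi = acos(14/17.8326) = 38.2718 deg

rho = 17.8326, theta = 174.8056 deg, phi = 38.2718 deg


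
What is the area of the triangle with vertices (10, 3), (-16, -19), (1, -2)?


Area = |x1(y2-y3) + x2(y3-y1) + x3(y1-y2)| / 2
= |10*(-19--2) + -16*(-2-3) + 1*(3--19)| / 2
= 34

34


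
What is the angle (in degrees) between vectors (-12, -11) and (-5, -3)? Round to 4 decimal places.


dot = -12*-5 + -11*-3 = 93
|u| = 16.2788, |v| = 5.831
cos(angle) = 0.9798
angle = 11.5467 degrees

11.5467 degrees


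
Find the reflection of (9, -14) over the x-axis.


Reflection across x-axis: (x, y) -> (x, -y)
(9, -14) -> (9, 14)

(9, 14)


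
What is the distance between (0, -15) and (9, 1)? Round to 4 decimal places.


d = sqrt((9-0)^2 + (1--15)^2) = 18.3576

18.3576


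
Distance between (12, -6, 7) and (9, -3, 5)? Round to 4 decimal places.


d = sqrt((9-12)^2 + (-3--6)^2 + (5-7)^2) = 4.6904

4.6904


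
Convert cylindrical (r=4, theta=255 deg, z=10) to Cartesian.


x = 4 * cos(255) = -1.0353
y = 4 * sin(255) = -3.8637
z = 10

(-1.0353, -3.8637, 10)


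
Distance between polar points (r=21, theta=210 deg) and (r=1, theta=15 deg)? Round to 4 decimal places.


d = sqrt(r1^2 + r2^2 - 2*r1*r2*cos(t2-t1))
d = sqrt(21^2 + 1^2 - 2*21*1*cos(15-210)) = 21.9675

21.9675


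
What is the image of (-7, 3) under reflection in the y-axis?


Reflection across y-axis: (x, y) -> (-x, y)
(-7, 3) -> (7, 3)

(7, 3)


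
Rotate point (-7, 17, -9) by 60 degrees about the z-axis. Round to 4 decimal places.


x' = -7*cos(60) - 17*sin(60) = -18.2224
y' = -7*sin(60) + 17*cos(60) = 2.4378
z' = -9

(-18.2224, 2.4378, -9)


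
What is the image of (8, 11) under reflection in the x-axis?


Reflection across x-axis: (x, y) -> (x, -y)
(8, 11) -> (8, -11)

(8, -11)


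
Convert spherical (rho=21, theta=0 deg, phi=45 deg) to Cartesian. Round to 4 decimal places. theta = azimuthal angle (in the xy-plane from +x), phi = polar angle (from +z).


x = 21 * sin(45) * cos(0) = 14.8492
y = 21 * sin(45) * sin(0) = 0
z = 21 * cos(45) = 14.8492

(14.8492, 0, 14.8492)


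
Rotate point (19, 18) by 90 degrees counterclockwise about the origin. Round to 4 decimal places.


x' = 19*cos(90) - 18*sin(90) = -18
y' = 19*sin(90) + 18*cos(90) = 19

(-18, 19)


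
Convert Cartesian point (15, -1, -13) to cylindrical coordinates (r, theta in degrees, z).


r = sqrt(15^2 + (-1)^2) = 15.0333
theta = atan2(-1, 15) = 356.1859 deg
z = -13

r = 15.0333, theta = 356.1859 deg, z = -13


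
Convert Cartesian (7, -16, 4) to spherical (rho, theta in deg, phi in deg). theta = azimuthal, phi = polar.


rho = sqrt(7^2 + (-16)^2 + 4^2) = 17.9165
theta = atan2(-16, 7) = 293.6294 deg
phi = acos(4/17.9165) = 77.0995 deg

rho = 17.9165, theta = 293.6294 deg, phi = 77.0995 deg


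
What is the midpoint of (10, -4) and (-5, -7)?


Midpoint = ((10+-5)/2, (-4+-7)/2) = (2.5, -5.5)

(2.5, -5.5)


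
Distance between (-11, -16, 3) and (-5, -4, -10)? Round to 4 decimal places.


d = sqrt((-5--11)^2 + (-4--16)^2 + (-10-3)^2) = 18.6815

18.6815


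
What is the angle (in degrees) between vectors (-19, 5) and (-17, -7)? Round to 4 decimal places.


dot = -19*-17 + 5*-7 = 288
|u| = 19.6469, |v| = 18.3848
cos(angle) = 0.7973
angle = 37.1237 degrees

37.1237 degrees


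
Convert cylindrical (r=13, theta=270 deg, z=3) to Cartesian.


x = 13 * cos(270) = 0
y = 13 * sin(270) = -13
z = 3

(0, -13, 3)


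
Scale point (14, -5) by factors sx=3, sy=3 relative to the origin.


Scaling: (x*sx, y*sy) = (14*3, -5*3) = (42, -15)

(42, -15)


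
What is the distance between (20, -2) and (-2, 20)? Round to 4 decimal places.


d = sqrt((-2-20)^2 + (20--2)^2) = 31.1127

31.1127


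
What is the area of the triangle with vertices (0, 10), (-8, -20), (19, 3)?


Area = |x1(y2-y3) + x2(y3-y1) + x3(y1-y2)| / 2
= |0*(-20-3) + -8*(3-10) + 19*(10--20)| / 2
= 313

313


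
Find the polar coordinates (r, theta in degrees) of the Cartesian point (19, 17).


r = sqrt(19^2 + 17^2) = 25.4951
theta = atan2(17, 19) = 41.8202 degrees

r = 25.4951, theta = 41.8202 degrees


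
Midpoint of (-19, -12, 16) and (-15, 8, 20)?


Midpoint = ((-19+-15)/2, (-12+8)/2, (16+20)/2) = (-17, -2, 18)

(-17, -2, 18)


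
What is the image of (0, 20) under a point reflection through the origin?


Reflection through origin: (x, y) -> (-x, -y)
(0, 20) -> (0, -20)

(0, -20)


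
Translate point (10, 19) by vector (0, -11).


Translation: (x+dx, y+dy) = (10+0, 19+-11) = (10, 8)

(10, 8)


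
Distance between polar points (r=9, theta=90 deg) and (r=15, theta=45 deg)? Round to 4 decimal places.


d = sqrt(r1^2 + r2^2 - 2*r1*r2*cos(t2-t1))
d = sqrt(9^2 + 15^2 - 2*9*15*cos(45-90)) = 10.7276

10.7276


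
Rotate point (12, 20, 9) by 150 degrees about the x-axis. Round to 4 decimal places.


x' = 12
y' = 20*cos(150) - 9*sin(150) = -21.8205
z' = 20*sin(150) + 9*cos(150) = 2.2058

(12, -21.8205, 2.2058)


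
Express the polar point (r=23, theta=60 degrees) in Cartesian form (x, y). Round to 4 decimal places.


x = 23 * cos(60) = 11.5
y = 23 * sin(60) = 19.9186

(11.5, 19.9186)


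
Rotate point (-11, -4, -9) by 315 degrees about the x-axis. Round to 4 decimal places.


x' = -11
y' = -4*cos(315) - -9*sin(315) = -9.1924
z' = -4*sin(315) + -9*cos(315) = -3.5355

(-11, -9.1924, -3.5355)


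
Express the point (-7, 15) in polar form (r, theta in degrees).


r = sqrt((-7)^2 + 15^2) = 16.5529
theta = atan2(15, -7) = 115.0169 degrees

r = 16.5529, theta = 115.0169 degrees


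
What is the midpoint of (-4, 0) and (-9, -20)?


Midpoint = ((-4+-9)/2, (0+-20)/2) = (-6.5, -10)

(-6.5, -10)


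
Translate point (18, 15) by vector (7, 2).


Translation: (x+dx, y+dy) = (18+7, 15+2) = (25, 17)

(25, 17)


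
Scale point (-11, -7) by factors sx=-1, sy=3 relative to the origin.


Scaling: (x*sx, y*sy) = (-11*-1, -7*3) = (11, -21)

(11, -21)


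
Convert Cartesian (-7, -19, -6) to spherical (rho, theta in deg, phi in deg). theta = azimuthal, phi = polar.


rho = sqrt((-7)^2 + (-19)^2 + (-6)^2) = 21.1187
theta = atan2(-19, -7) = 249.7751 deg
phi = acos(-6/21.1187) = 106.5056 deg

rho = 21.1187, theta = 249.7751 deg, phi = 106.5056 deg


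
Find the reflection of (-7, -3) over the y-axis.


Reflection across y-axis: (x, y) -> (-x, y)
(-7, -3) -> (7, -3)

(7, -3)


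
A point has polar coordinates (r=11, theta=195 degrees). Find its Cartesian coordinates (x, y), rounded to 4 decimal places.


x = 11 * cos(195) = -10.6252
y = 11 * sin(195) = -2.847

(-10.6252, -2.847)


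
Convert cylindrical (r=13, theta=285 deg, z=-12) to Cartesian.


x = 13 * cos(285) = 3.3646
y = 13 * sin(285) = -12.557
z = -12

(3.3646, -12.557, -12)


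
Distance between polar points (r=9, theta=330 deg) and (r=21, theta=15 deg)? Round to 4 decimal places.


d = sqrt(r1^2 + r2^2 - 2*r1*r2*cos(t2-t1))
d = sqrt(9^2 + 21^2 - 2*9*21*cos(15-330)) = 15.9598

15.9598


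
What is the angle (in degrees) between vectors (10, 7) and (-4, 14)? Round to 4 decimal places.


dot = 10*-4 + 7*14 = 58
|u| = 12.2066, |v| = 14.5602
cos(angle) = 0.3263
angle = 70.9534 degrees

70.9534 degrees


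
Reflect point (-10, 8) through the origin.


Reflection through origin: (x, y) -> (-x, -y)
(-10, 8) -> (10, -8)

(10, -8)


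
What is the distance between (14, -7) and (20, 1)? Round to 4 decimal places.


d = sqrt((20-14)^2 + (1--7)^2) = 10

10


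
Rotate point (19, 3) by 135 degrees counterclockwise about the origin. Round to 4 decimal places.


x' = 19*cos(135) - 3*sin(135) = -15.5563
y' = 19*sin(135) + 3*cos(135) = 11.3137

(-15.5563, 11.3137)


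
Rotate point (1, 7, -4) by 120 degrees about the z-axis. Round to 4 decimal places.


x' = 1*cos(120) - 7*sin(120) = -6.5622
y' = 1*sin(120) + 7*cos(120) = -2.634
z' = -4

(-6.5622, -2.634, -4)


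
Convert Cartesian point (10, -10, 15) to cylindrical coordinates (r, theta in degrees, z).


r = sqrt(10^2 + (-10)^2) = 14.1421
theta = atan2(-10, 10) = 315 deg
z = 15

r = 14.1421, theta = 315 deg, z = 15


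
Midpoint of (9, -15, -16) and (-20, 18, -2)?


Midpoint = ((9+-20)/2, (-15+18)/2, (-16+-2)/2) = (-5.5, 1.5, -9)

(-5.5, 1.5, -9)


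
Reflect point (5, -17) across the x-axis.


Reflection across x-axis: (x, y) -> (x, -y)
(5, -17) -> (5, 17)

(5, 17)


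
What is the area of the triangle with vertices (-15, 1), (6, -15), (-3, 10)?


Area = |x1(y2-y3) + x2(y3-y1) + x3(y1-y2)| / 2
= |-15*(-15-10) + 6*(10-1) + -3*(1--15)| / 2
= 190.5

190.5


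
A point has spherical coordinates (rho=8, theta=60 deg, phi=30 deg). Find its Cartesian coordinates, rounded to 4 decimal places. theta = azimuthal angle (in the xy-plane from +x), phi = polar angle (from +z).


x = 8 * sin(30) * cos(60) = 2
y = 8 * sin(30) * sin(60) = 3.4641
z = 8 * cos(30) = 6.9282

(2, 3.4641, 6.9282)


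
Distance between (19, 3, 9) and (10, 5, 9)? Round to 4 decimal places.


d = sqrt((10-19)^2 + (5-3)^2 + (9-9)^2) = 9.2195

9.2195


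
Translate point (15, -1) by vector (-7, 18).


Translation: (x+dx, y+dy) = (15+-7, -1+18) = (8, 17)

(8, 17)


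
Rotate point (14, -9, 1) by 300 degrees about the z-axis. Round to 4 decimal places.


x' = 14*cos(300) - -9*sin(300) = -0.7942
y' = 14*sin(300) + -9*cos(300) = -16.6244
z' = 1

(-0.7942, -16.6244, 1)


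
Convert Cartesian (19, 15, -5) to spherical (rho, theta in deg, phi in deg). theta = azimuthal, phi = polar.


rho = sqrt(19^2 + 15^2 + (-5)^2) = 24.7184
theta = atan2(15, 19) = 38.2902 deg
phi = acos(-5/24.7184) = 101.6702 deg

rho = 24.7184, theta = 38.2902 deg, phi = 101.6702 deg


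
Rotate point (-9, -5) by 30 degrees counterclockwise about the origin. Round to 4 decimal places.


x' = -9*cos(30) - -5*sin(30) = -5.2942
y' = -9*sin(30) + -5*cos(30) = -8.8301

(-5.2942, -8.8301)


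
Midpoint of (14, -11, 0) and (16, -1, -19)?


Midpoint = ((14+16)/2, (-11+-1)/2, (0+-19)/2) = (15, -6, -9.5)

(15, -6, -9.5)


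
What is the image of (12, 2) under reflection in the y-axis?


Reflection across y-axis: (x, y) -> (-x, y)
(12, 2) -> (-12, 2)

(-12, 2)


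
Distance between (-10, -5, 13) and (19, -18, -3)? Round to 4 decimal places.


d = sqrt((19--10)^2 + (-18--5)^2 + (-3-13)^2) = 35.5809

35.5809


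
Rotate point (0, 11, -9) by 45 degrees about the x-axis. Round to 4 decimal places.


x' = 0
y' = 11*cos(45) - -9*sin(45) = 14.1421
z' = 11*sin(45) + -9*cos(45) = 1.4142

(0, 14.1421, 1.4142)


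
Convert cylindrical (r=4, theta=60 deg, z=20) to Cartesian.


x = 4 * cos(60) = 2
y = 4 * sin(60) = 3.4641
z = 20

(2, 3.4641, 20)


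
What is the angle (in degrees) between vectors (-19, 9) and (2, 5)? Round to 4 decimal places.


dot = -19*2 + 9*5 = 7
|u| = 21.0238, |v| = 5.3852
cos(angle) = 0.0618
angle = 86.4552 degrees

86.4552 degrees


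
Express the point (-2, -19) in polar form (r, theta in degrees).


r = sqrt((-2)^2 + (-19)^2) = 19.105
theta = atan2(-19, -2) = 263.991 degrees

r = 19.105, theta = 263.991 degrees


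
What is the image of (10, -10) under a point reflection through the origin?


Reflection through origin: (x, y) -> (-x, -y)
(10, -10) -> (-10, 10)

(-10, 10)


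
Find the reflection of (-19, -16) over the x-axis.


Reflection across x-axis: (x, y) -> (x, -y)
(-19, -16) -> (-19, 16)

(-19, 16)


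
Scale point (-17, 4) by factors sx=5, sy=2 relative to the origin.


Scaling: (x*sx, y*sy) = (-17*5, 4*2) = (-85, 8)

(-85, 8)


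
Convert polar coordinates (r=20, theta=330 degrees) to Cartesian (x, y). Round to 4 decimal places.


x = 20 * cos(330) = 17.3205
y = 20 * sin(330) = -10

(17.3205, -10)


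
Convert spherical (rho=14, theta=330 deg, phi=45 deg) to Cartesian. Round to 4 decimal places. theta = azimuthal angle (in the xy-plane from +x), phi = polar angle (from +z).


x = 14 * sin(45) * cos(330) = 8.5732
y = 14 * sin(45) * sin(330) = -4.9497
z = 14 * cos(45) = 9.8995

(8.5732, -4.9497, 9.8995)


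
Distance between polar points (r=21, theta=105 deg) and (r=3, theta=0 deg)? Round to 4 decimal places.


d = sqrt(r1^2 + r2^2 - 2*r1*r2*cos(t2-t1))
d = sqrt(21^2 + 3^2 - 2*21*3*cos(0-105)) = 21.9684

21.9684


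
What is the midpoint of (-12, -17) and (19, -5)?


Midpoint = ((-12+19)/2, (-17+-5)/2) = (3.5, -11)

(3.5, -11)


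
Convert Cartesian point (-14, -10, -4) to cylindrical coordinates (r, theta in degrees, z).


r = sqrt((-14)^2 + (-10)^2) = 17.2047
theta = atan2(-10, -14) = 215.5377 deg
z = -4

r = 17.2047, theta = 215.5377 deg, z = -4


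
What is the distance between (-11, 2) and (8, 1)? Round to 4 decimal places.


d = sqrt((8--11)^2 + (1-2)^2) = 19.0263

19.0263


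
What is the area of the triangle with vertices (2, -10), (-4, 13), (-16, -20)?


Area = |x1(y2-y3) + x2(y3-y1) + x3(y1-y2)| / 2
= |2*(13--20) + -4*(-20--10) + -16*(-10-13)| / 2
= 237

237


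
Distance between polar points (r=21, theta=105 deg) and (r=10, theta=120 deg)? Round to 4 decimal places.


d = sqrt(r1^2 + r2^2 - 2*r1*r2*cos(t2-t1))
d = sqrt(21^2 + 10^2 - 2*21*10*cos(120-105)) = 11.6323

11.6323


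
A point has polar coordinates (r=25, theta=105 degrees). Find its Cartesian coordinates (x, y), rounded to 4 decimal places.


x = 25 * cos(105) = -6.4705
y = 25 * sin(105) = 24.1481

(-6.4705, 24.1481)


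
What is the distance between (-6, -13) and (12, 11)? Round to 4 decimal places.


d = sqrt((12--6)^2 + (11--13)^2) = 30

30


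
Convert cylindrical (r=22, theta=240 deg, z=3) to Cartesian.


x = 22 * cos(240) = -11
y = 22 * sin(240) = -19.0526
z = 3

(-11, -19.0526, 3)


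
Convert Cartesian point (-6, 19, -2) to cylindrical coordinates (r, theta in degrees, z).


r = sqrt((-6)^2 + 19^2) = 19.9249
theta = atan2(19, -6) = 107.5256 deg
z = -2

r = 19.9249, theta = 107.5256 deg, z = -2


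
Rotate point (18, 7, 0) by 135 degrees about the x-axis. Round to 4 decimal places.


x' = 18
y' = 7*cos(135) - 0*sin(135) = -4.9497
z' = 7*sin(135) + 0*cos(135) = 4.9497

(18, -4.9497, 4.9497)


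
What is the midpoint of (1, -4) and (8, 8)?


Midpoint = ((1+8)/2, (-4+8)/2) = (4.5, 2)

(4.5, 2)


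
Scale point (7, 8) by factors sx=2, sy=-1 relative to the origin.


Scaling: (x*sx, y*sy) = (7*2, 8*-1) = (14, -8)

(14, -8)


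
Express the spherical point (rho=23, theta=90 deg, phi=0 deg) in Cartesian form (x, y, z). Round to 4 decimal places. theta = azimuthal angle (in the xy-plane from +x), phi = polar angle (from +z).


x = 23 * sin(0) * cos(90) = 0
y = 23 * sin(0) * sin(90) = 0
z = 23 * cos(0) = 23

(0, 0, 23)


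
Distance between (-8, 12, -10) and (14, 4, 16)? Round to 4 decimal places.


d = sqrt((14--8)^2 + (4-12)^2 + (16--10)^2) = 34.9857

34.9857


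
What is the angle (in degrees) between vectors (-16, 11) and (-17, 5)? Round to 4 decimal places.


dot = -16*-17 + 11*5 = 327
|u| = 19.4165, |v| = 17.72
cos(angle) = 0.9504
angle = 18.119 degrees

18.119 degrees


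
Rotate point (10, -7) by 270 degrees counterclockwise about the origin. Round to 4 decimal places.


x' = 10*cos(270) - -7*sin(270) = -7
y' = 10*sin(270) + -7*cos(270) = -10

(-7, -10)


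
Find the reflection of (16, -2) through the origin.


Reflection through origin: (x, y) -> (-x, -y)
(16, -2) -> (-16, 2)

(-16, 2)


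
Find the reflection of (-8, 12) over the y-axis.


Reflection across y-axis: (x, y) -> (-x, y)
(-8, 12) -> (8, 12)

(8, 12)


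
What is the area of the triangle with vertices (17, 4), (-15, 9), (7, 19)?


Area = |x1(y2-y3) + x2(y3-y1) + x3(y1-y2)| / 2
= |17*(9-19) + -15*(19-4) + 7*(4-9)| / 2
= 215

215


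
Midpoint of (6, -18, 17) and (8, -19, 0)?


Midpoint = ((6+8)/2, (-18+-19)/2, (17+0)/2) = (7, -18.5, 8.5)

(7, -18.5, 8.5)


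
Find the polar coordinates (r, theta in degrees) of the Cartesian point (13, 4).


r = sqrt(13^2 + 4^2) = 13.6015
theta = atan2(4, 13) = 17.1027 degrees

r = 13.6015, theta = 17.1027 degrees


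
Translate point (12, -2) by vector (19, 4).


Translation: (x+dx, y+dy) = (12+19, -2+4) = (31, 2)

(31, 2)


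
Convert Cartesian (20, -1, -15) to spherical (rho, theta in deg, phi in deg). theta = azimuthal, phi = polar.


rho = sqrt(20^2 + (-1)^2 + (-15)^2) = 25.02
theta = atan2(-1, 20) = 357.1376 deg
phi = acos(-15/25.02) = 126.8356 deg

rho = 25.02, theta = 357.1376 deg, phi = 126.8356 deg


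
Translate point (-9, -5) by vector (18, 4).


Translation: (x+dx, y+dy) = (-9+18, -5+4) = (9, -1)

(9, -1)


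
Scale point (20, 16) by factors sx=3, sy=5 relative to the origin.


Scaling: (x*sx, y*sy) = (20*3, 16*5) = (60, 80)

(60, 80)


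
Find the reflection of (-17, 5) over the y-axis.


Reflection across y-axis: (x, y) -> (-x, y)
(-17, 5) -> (17, 5)

(17, 5)


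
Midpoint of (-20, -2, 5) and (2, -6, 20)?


Midpoint = ((-20+2)/2, (-2+-6)/2, (5+20)/2) = (-9, -4, 12.5)

(-9, -4, 12.5)


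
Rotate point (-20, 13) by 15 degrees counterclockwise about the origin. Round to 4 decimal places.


x' = -20*cos(15) - 13*sin(15) = -22.6832
y' = -20*sin(15) + 13*cos(15) = 7.3807

(-22.6832, 7.3807)


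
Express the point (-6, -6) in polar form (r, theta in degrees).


r = sqrt((-6)^2 + (-6)^2) = 8.4853
theta = atan2(-6, -6) = 225 degrees

r = 8.4853, theta = 225 degrees


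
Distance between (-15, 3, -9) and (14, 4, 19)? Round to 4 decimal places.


d = sqrt((14--15)^2 + (4-3)^2 + (19--9)^2) = 40.3237

40.3237


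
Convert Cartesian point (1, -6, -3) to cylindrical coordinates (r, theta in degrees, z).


r = sqrt(1^2 + (-6)^2) = 6.0828
theta = atan2(-6, 1) = 279.4623 deg
z = -3

r = 6.0828, theta = 279.4623 deg, z = -3


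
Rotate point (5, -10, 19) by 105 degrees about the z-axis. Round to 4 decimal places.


x' = 5*cos(105) - -10*sin(105) = 8.3652
y' = 5*sin(105) + -10*cos(105) = 7.4178
z' = 19

(8.3652, 7.4178, 19)


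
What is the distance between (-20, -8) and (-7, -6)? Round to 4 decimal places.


d = sqrt((-7--20)^2 + (-6--8)^2) = 13.1529

13.1529


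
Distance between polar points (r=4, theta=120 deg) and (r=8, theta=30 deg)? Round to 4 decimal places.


d = sqrt(r1^2 + r2^2 - 2*r1*r2*cos(t2-t1))
d = sqrt(4^2 + 8^2 - 2*4*8*cos(30-120)) = 8.9443

8.9443


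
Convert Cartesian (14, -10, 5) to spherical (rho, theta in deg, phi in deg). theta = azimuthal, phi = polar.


rho = sqrt(14^2 + (-10)^2 + 5^2) = 17.9165
theta = atan2(-10, 14) = 324.4623 deg
phi = acos(5/17.9165) = 73.7951 deg

rho = 17.9165, theta = 324.4623 deg, phi = 73.7951 deg


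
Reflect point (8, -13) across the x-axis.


Reflection across x-axis: (x, y) -> (x, -y)
(8, -13) -> (8, 13)

(8, 13)


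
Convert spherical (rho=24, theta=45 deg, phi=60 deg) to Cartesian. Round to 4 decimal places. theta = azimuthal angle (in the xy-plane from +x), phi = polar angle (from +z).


x = 24 * sin(60) * cos(45) = 14.6969
y = 24 * sin(60) * sin(45) = 14.6969
z = 24 * cos(60) = 12

(14.6969, 14.6969, 12)


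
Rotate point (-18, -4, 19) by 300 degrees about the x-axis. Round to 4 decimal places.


x' = -18
y' = -4*cos(300) - 19*sin(300) = 14.4545
z' = -4*sin(300) + 19*cos(300) = 12.9641

(-18, 14.4545, 12.9641)


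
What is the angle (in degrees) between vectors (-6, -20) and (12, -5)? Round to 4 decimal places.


dot = -6*12 + -20*-5 = 28
|u| = 20.8806, |v| = 13
cos(angle) = 0.1032
angle = 84.0794 degrees

84.0794 degrees


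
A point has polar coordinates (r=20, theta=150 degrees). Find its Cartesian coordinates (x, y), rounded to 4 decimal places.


x = 20 * cos(150) = -17.3205
y = 20 * sin(150) = 10

(-17.3205, 10)


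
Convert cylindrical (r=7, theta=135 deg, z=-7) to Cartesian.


x = 7 * cos(135) = -4.9497
y = 7 * sin(135) = 4.9497
z = -7

(-4.9497, 4.9497, -7)


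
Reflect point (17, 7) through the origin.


Reflection through origin: (x, y) -> (-x, -y)
(17, 7) -> (-17, -7)

(-17, -7)


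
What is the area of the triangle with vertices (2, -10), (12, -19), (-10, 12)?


Area = |x1(y2-y3) + x2(y3-y1) + x3(y1-y2)| / 2
= |2*(-19-12) + 12*(12--10) + -10*(-10--19)| / 2
= 56

56


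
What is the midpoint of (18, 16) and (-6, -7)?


Midpoint = ((18+-6)/2, (16+-7)/2) = (6, 4.5)

(6, 4.5)


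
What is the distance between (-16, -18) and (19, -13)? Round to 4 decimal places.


d = sqrt((19--16)^2 + (-13--18)^2) = 35.3553

35.3553


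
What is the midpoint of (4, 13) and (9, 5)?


Midpoint = ((4+9)/2, (13+5)/2) = (6.5, 9)

(6.5, 9)


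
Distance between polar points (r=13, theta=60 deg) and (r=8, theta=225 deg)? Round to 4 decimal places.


d = sqrt(r1^2 + r2^2 - 2*r1*r2*cos(t2-t1))
d = sqrt(13^2 + 8^2 - 2*13*8*cos(225-60)) = 20.8306

20.8306


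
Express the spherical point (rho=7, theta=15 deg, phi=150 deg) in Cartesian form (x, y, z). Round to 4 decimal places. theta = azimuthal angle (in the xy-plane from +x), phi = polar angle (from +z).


x = 7 * sin(150) * cos(15) = 3.3807
y = 7 * sin(150) * sin(15) = 0.9059
z = 7 * cos(150) = -6.0622

(3.3807, 0.9059, -6.0622)


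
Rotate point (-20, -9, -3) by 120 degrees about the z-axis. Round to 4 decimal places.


x' = -20*cos(120) - -9*sin(120) = 17.7942
y' = -20*sin(120) + -9*cos(120) = -12.8205
z' = -3

(17.7942, -12.8205, -3)


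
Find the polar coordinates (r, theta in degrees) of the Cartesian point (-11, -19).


r = sqrt((-11)^2 + (-19)^2) = 21.9545
theta = atan2(-19, -11) = 239.9314 degrees

r = 21.9545, theta = 239.9314 degrees


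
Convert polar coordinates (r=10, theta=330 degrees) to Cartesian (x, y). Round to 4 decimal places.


x = 10 * cos(330) = 8.6603
y = 10 * sin(330) = -5

(8.6603, -5)


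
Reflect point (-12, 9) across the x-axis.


Reflection across x-axis: (x, y) -> (x, -y)
(-12, 9) -> (-12, -9)

(-12, -9)


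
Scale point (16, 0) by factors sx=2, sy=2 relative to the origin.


Scaling: (x*sx, y*sy) = (16*2, 0*2) = (32, 0)

(32, 0)


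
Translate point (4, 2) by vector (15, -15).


Translation: (x+dx, y+dy) = (4+15, 2+-15) = (19, -13)

(19, -13)


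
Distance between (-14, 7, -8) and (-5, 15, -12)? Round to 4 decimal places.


d = sqrt((-5--14)^2 + (15-7)^2 + (-12--8)^2) = 12.6886

12.6886


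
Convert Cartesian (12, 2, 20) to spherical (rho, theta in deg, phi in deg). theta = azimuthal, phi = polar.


rho = sqrt(12^2 + 2^2 + 20^2) = 23.4094
theta = atan2(2, 12) = 9.4623 deg
phi = acos(20/23.4094) = 31.3112 deg

rho = 23.4094, theta = 9.4623 deg, phi = 31.3112 deg


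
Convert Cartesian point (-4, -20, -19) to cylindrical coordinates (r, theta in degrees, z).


r = sqrt((-4)^2 + (-20)^2) = 20.3961
theta = atan2(-20, -4) = 258.6901 deg
z = -19

r = 20.3961, theta = 258.6901 deg, z = -19


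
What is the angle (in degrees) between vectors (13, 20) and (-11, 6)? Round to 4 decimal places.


dot = 13*-11 + 20*6 = -23
|u| = 23.8537, |v| = 12.53
cos(angle) = -0.077
angle = 94.4134 degrees

94.4134 degrees


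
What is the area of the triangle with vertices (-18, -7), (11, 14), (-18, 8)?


Area = |x1(y2-y3) + x2(y3-y1) + x3(y1-y2)| / 2
= |-18*(14-8) + 11*(8--7) + -18*(-7-14)| / 2
= 217.5

217.5


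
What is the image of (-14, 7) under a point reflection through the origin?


Reflection through origin: (x, y) -> (-x, -y)
(-14, 7) -> (14, -7)

(14, -7)


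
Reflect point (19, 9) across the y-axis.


Reflection across y-axis: (x, y) -> (-x, y)
(19, 9) -> (-19, 9)

(-19, 9)


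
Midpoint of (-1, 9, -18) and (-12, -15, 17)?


Midpoint = ((-1+-12)/2, (9+-15)/2, (-18+17)/2) = (-6.5, -3, -0.5)

(-6.5, -3, -0.5)


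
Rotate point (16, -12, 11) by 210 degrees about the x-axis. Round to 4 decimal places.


x' = 16
y' = -12*cos(210) - 11*sin(210) = 15.8923
z' = -12*sin(210) + 11*cos(210) = -3.5263

(16, 15.8923, -3.5263)


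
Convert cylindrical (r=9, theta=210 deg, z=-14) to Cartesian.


x = 9 * cos(210) = -7.7942
y = 9 * sin(210) = -4.5
z = -14

(-7.7942, -4.5, -14)


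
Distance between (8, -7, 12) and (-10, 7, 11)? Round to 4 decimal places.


d = sqrt((-10-8)^2 + (7--7)^2 + (11-12)^2) = 22.8254

22.8254


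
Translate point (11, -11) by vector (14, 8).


Translation: (x+dx, y+dy) = (11+14, -11+8) = (25, -3)

(25, -3)


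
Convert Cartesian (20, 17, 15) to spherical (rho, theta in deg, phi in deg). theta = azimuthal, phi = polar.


rho = sqrt(20^2 + 17^2 + 15^2) = 30.2324
theta = atan2(17, 20) = 40.3645 deg
phi = acos(15/30.2324) = 60.254 deg

rho = 30.2324, theta = 40.3645 deg, phi = 60.254 deg


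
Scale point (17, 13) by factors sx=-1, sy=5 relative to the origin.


Scaling: (x*sx, y*sy) = (17*-1, 13*5) = (-17, 65)

(-17, 65)


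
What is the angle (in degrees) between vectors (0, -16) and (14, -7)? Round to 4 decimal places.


dot = 0*14 + -16*-7 = 112
|u| = 16, |v| = 15.6525
cos(angle) = 0.4472
angle = 63.4349 degrees

63.4349 degrees


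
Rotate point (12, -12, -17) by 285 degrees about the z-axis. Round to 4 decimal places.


x' = 12*cos(285) - -12*sin(285) = -8.4853
y' = 12*sin(285) + -12*cos(285) = -14.6969
z' = -17

(-8.4853, -14.6969, -17)


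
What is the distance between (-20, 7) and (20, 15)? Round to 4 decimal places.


d = sqrt((20--20)^2 + (15-7)^2) = 40.7922

40.7922


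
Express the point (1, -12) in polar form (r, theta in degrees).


r = sqrt(1^2 + (-12)^2) = 12.0416
theta = atan2(-12, 1) = 274.7636 degrees

r = 12.0416, theta = 274.7636 degrees


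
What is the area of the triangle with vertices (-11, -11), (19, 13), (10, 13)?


Area = |x1(y2-y3) + x2(y3-y1) + x3(y1-y2)| / 2
= |-11*(13-13) + 19*(13--11) + 10*(-11-13)| / 2
= 108

108


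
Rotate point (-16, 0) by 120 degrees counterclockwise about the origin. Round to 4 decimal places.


x' = -16*cos(120) - 0*sin(120) = 8
y' = -16*sin(120) + 0*cos(120) = -13.8564

(8, -13.8564)


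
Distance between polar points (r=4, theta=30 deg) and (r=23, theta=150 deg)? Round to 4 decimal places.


d = sqrt(r1^2 + r2^2 - 2*r1*r2*cos(t2-t1))
d = sqrt(4^2 + 23^2 - 2*4*23*cos(150-30)) = 25.2389

25.2389


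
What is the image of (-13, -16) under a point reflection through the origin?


Reflection through origin: (x, y) -> (-x, -y)
(-13, -16) -> (13, 16)

(13, 16)


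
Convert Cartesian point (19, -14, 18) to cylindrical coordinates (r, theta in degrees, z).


r = sqrt(19^2 + (-14)^2) = 23.6008
theta = atan2(-14, 19) = 323.6156 deg
z = 18

r = 23.6008, theta = 323.6156 deg, z = 18


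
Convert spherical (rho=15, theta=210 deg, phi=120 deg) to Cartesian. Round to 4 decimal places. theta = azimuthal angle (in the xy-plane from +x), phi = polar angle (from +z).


x = 15 * sin(120) * cos(210) = -11.25
y = 15 * sin(120) * sin(210) = -6.4952
z = 15 * cos(120) = -7.5

(-11.25, -6.4952, -7.5)


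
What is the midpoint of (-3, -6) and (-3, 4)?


Midpoint = ((-3+-3)/2, (-6+4)/2) = (-3, -1)

(-3, -1)


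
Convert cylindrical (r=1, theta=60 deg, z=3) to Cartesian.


x = 1 * cos(60) = 0.5
y = 1 * sin(60) = 0.866
z = 3

(0.5, 0.866, 3)


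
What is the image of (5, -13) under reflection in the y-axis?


Reflection across y-axis: (x, y) -> (-x, y)
(5, -13) -> (-5, -13)

(-5, -13)


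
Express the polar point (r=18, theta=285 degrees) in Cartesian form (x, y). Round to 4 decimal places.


x = 18 * cos(285) = 4.6587
y = 18 * sin(285) = -17.3867

(4.6587, -17.3867)


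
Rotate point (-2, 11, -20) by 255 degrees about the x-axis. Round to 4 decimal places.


x' = -2
y' = 11*cos(255) - -20*sin(255) = -22.1655
z' = 11*sin(255) + -20*cos(255) = -5.4488

(-2, -22.1655, -5.4488)


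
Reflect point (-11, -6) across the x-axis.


Reflection across x-axis: (x, y) -> (x, -y)
(-11, -6) -> (-11, 6)

(-11, 6)


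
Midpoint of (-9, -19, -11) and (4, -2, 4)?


Midpoint = ((-9+4)/2, (-19+-2)/2, (-11+4)/2) = (-2.5, -10.5, -3.5)

(-2.5, -10.5, -3.5)


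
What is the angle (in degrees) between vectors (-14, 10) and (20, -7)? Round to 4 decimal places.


dot = -14*20 + 10*-7 = -350
|u| = 17.2047, |v| = 21.1896
cos(angle) = -0.9601
angle = 163.7524 degrees

163.7524 degrees


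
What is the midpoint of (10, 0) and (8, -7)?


Midpoint = ((10+8)/2, (0+-7)/2) = (9, -3.5)

(9, -3.5)


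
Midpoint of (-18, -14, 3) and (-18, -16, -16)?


Midpoint = ((-18+-18)/2, (-14+-16)/2, (3+-16)/2) = (-18, -15, -6.5)

(-18, -15, -6.5)


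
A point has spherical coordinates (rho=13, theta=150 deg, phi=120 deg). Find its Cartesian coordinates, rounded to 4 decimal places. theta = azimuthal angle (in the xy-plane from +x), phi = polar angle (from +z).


x = 13 * sin(120) * cos(150) = -9.75
y = 13 * sin(120) * sin(150) = 5.6292
z = 13 * cos(120) = -6.5

(-9.75, 5.6292, -6.5)


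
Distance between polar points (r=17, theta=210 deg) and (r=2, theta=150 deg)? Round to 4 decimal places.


d = sqrt(r1^2 + r2^2 - 2*r1*r2*cos(t2-t1))
d = sqrt(17^2 + 2^2 - 2*17*2*cos(150-210)) = 16.0935

16.0935


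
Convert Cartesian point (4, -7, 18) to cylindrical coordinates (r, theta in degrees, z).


r = sqrt(4^2 + (-7)^2) = 8.0623
theta = atan2(-7, 4) = 299.7449 deg
z = 18

r = 8.0623, theta = 299.7449 deg, z = 18


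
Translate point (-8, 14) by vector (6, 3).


Translation: (x+dx, y+dy) = (-8+6, 14+3) = (-2, 17)

(-2, 17)


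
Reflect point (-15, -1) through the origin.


Reflection through origin: (x, y) -> (-x, -y)
(-15, -1) -> (15, 1)

(15, 1)


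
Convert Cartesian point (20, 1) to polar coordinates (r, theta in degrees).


r = sqrt(20^2 + 1^2) = 20.025
theta = atan2(1, 20) = 2.8624 degrees

r = 20.025, theta = 2.8624 degrees


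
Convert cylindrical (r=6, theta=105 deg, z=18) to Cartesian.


x = 6 * cos(105) = -1.5529
y = 6 * sin(105) = 5.7956
z = 18

(-1.5529, 5.7956, 18)


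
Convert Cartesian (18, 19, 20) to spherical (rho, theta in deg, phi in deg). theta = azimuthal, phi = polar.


rho = sqrt(18^2 + 19^2 + 20^2) = 32.9393
theta = atan2(19, 18) = 46.5482 deg
phi = acos(20/32.9393) = 52.6144 deg

rho = 32.9393, theta = 46.5482 deg, phi = 52.6144 deg


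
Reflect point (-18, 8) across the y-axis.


Reflection across y-axis: (x, y) -> (-x, y)
(-18, 8) -> (18, 8)

(18, 8)


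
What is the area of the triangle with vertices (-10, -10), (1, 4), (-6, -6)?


Area = |x1(y2-y3) + x2(y3-y1) + x3(y1-y2)| / 2
= |-10*(4--6) + 1*(-6--10) + -6*(-10-4)| / 2
= 6

6


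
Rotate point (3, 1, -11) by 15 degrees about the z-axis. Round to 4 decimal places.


x' = 3*cos(15) - 1*sin(15) = 2.639
y' = 3*sin(15) + 1*cos(15) = 1.7424
z' = -11

(2.639, 1.7424, -11)


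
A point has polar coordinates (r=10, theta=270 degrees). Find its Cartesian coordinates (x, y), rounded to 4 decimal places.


x = 10 * cos(270) = 0
y = 10 * sin(270) = -10

(0, -10)


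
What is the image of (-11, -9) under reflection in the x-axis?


Reflection across x-axis: (x, y) -> (x, -y)
(-11, -9) -> (-11, 9)

(-11, 9)


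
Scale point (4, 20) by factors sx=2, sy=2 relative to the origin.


Scaling: (x*sx, y*sy) = (4*2, 20*2) = (8, 40)

(8, 40)


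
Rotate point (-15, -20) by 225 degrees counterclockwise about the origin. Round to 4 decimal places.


x' = -15*cos(225) - -20*sin(225) = -3.5355
y' = -15*sin(225) + -20*cos(225) = 24.7487

(-3.5355, 24.7487)


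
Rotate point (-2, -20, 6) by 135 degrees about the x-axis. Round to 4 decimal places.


x' = -2
y' = -20*cos(135) - 6*sin(135) = 9.8995
z' = -20*sin(135) + 6*cos(135) = -18.3848

(-2, 9.8995, -18.3848)


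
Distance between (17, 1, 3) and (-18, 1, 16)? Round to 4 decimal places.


d = sqrt((-18-17)^2 + (1-1)^2 + (16-3)^2) = 37.3363

37.3363


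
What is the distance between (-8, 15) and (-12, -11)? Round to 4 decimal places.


d = sqrt((-12--8)^2 + (-11-15)^2) = 26.3059

26.3059


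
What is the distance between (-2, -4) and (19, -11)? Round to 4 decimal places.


d = sqrt((19--2)^2 + (-11--4)^2) = 22.1359

22.1359


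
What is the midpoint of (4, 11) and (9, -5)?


Midpoint = ((4+9)/2, (11+-5)/2) = (6.5, 3)

(6.5, 3)


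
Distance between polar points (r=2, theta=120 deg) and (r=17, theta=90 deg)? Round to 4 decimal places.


d = sqrt(r1^2 + r2^2 - 2*r1*r2*cos(t2-t1))
d = sqrt(2^2 + 17^2 - 2*2*17*cos(90-120)) = 15.3007

15.3007


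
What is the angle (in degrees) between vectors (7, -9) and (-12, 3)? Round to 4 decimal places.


dot = 7*-12 + -9*3 = -111
|u| = 11.4018, |v| = 12.3693
cos(angle) = -0.7871
angle = 141.9112 degrees

141.9112 degrees


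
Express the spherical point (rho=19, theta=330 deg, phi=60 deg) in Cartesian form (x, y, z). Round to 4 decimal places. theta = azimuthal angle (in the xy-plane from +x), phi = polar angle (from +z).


x = 19 * sin(60) * cos(330) = 14.25
y = 19 * sin(60) * sin(330) = -8.2272
z = 19 * cos(60) = 9.5

(14.25, -8.2272, 9.5)


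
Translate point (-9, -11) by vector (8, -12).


Translation: (x+dx, y+dy) = (-9+8, -11+-12) = (-1, -23)

(-1, -23)


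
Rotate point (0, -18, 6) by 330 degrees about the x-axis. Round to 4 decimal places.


x' = 0
y' = -18*cos(330) - 6*sin(330) = -12.5885
z' = -18*sin(330) + 6*cos(330) = 14.1962

(0, -12.5885, 14.1962)


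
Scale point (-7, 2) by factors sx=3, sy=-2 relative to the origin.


Scaling: (x*sx, y*sy) = (-7*3, 2*-2) = (-21, -4)

(-21, -4)


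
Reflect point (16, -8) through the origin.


Reflection through origin: (x, y) -> (-x, -y)
(16, -8) -> (-16, 8)

(-16, 8)


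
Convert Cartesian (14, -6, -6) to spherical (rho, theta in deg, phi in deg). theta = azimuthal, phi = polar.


rho = sqrt(14^2 + (-6)^2 + (-6)^2) = 16.3707
theta = atan2(-6, 14) = 336.8014 deg
phi = acos(-6/16.3707) = 111.5004 deg

rho = 16.3707, theta = 336.8014 deg, phi = 111.5004 deg


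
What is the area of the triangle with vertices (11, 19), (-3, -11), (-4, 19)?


Area = |x1(y2-y3) + x2(y3-y1) + x3(y1-y2)| / 2
= |11*(-11-19) + -3*(19-19) + -4*(19--11)| / 2
= 225

225


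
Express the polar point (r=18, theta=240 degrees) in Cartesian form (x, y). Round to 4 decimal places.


x = 18 * cos(240) = -9
y = 18 * sin(240) = -15.5885

(-9, -15.5885)


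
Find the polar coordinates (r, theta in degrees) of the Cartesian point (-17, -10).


r = sqrt((-17)^2 + (-10)^2) = 19.7231
theta = atan2(-10, -17) = 210.4655 degrees

r = 19.7231, theta = 210.4655 degrees


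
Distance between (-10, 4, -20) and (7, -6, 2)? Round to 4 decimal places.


d = sqrt((7--10)^2 + (-6-4)^2 + (2--20)^2) = 29.5466

29.5466


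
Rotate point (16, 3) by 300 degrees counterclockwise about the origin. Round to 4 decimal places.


x' = 16*cos(300) - 3*sin(300) = 10.5981
y' = 16*sin(300) + 3*cos(300) = -12.3564

(10.5981, -12.3564)


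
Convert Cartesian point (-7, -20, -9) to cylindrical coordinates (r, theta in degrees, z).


r = sqrt((-7)^2 + (-20)^2) = 21.1896
theta = atan2(-20, -7) = 250.71 deg
z = -9

r = 21.1896, theta = 250.71 deg, z = -9


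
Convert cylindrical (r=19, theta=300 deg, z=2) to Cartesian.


x = 19 * cos(300) = 9.5
y = 19 * sin(300) = -16.4545
z = 2

(9.5, -16.4545, 2)


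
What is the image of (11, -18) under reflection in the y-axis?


Reflection across y-axis: (x, y) -> (-x, y)
(11, -18) -> (-11, -18)

(-11, -18)


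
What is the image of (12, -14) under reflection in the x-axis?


Reflection across x-axis: (x, y) -> (x, -y)
(12, -14) -> (12, 14)

(12, 14)


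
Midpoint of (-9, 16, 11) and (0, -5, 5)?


Midpoint = ((-9+0)/2, (16+-5)/2, (11+5)/2) = (-4.5, 5.5, 8)

(-4.5, 5.5, 8)


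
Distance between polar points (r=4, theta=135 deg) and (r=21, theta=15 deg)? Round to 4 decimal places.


d = sqrt(r1^2 + r2^2 - 2*r1*r2*cos(t2-t1))
d = sqrt(4^2 + 21^2 - 2*4*21*cos(15-135)) = 23.2594

23.2594


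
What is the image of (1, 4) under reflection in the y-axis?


Reflection across y-axis: (x, y) -> (-x, y)
(1, 4) -> (-1, 4)

(-1, 4)


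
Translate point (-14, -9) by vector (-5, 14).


Translation: (x+dx, y+dy) = (-14+-5, -9+14) = (-19, 5)

(-19, 5)


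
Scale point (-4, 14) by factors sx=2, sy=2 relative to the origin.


Scaling: (x*sx, y*sy) = (-4*2, 14*2) = (-8, 28)

(-8, 28)


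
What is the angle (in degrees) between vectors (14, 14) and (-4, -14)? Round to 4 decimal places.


dot = 14*-4 + 14*-14 = -252
|u| = 19.799, |v| = 14.5602
cos(angle) = -0.8742
angle = 150.9454 degrees

150.9454 degrees


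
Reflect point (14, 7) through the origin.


Reflection through origin: (x, y) -> (-x, -y)
(14, 7) -> (-14, -7)

(-14, -7)


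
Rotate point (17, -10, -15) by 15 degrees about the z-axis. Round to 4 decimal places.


x' = 17*cos(15) - -10*sin(15) = 19.0089
y' = 17*sin(15) + -10*cos(15) = -5.2593
z' = -15

(19.0089, -5.2593, -15)


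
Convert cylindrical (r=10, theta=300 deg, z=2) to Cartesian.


x = 10 * cos(300) = 5
y = 10 * sin(300) = -8.6603
z = 2

(5, -8.6603, 2)


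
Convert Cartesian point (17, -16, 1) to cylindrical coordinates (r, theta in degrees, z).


r = sqrt(17^2 + (-16)^2) = 23.3452
theta = atan2(-16, 17) = 316.7357 deg
z = 1

r = 23.3452, theta = 316.7357 deg, z = 1


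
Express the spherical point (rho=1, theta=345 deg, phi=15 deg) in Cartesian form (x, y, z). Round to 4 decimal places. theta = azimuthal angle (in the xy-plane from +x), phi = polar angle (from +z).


x = 1 * sin(15) * cos(345) = 0.25
y = 1 * sin(15) * sin(345) = -0.067
z = 1 * cos(15) = 0.9659

(0.25, -0.067, 0.9659)


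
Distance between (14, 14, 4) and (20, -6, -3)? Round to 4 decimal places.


d = sqrt((20-14)^2 + (-6-14)^2 + (-3-4)^2) = 22.0227

22.0227


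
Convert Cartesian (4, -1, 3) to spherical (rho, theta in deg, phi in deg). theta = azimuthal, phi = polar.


rho = sqrt(4^2 + (-1)^2 + 3^2) = 5.099
theta = atan2(-1, 4) = 345.9638 deg
phi = acos(3/5.099) = 53.9601 deg

rho = 5.099, theta = 345.9638 deg, phi = 53.9601 deg


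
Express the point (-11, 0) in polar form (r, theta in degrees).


r = sqrt((-11)^2 + 0^2) = 11
theta = atan2(0, -11) = 180 degrees

r = 11, theta = 180 degrees


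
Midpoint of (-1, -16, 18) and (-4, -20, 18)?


Midpoint = ((-1+-4)/2, (-16+-20)/2, (18+18)/2) = (-2.5, -18, 18)

(-2.5, -18, 18)


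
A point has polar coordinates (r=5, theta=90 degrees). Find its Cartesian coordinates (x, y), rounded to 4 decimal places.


x = 5 * cos(90) = 0
y = 5 * sin(90) = 5

(0, 5)


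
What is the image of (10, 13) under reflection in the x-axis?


Reflection across x-axis: (x, y) -> (x, -y)
(10, 13) -> (10, -13)

(10, -13)


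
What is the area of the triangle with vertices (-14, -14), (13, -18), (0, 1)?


Area = |x1(y2-y3) + x2(y3-y1) + x3(y1-y2)| / 2
= |-14*(-18-1) + 13*(1--14) + 0*(-14--18)| / 2
= 230.5

230.5


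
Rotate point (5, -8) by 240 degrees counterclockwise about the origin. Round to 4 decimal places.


x' = 5*cos(240) - -8*sin(240) = -9.4282
y' = 5*sin(240) + -8*cos(240) = -0.3301

(-9.4282, -0.3301)


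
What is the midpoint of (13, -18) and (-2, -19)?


Midpoint = ((13+-2)/2, (-18+-19)/2) = (5.5, -18.5)

(5.5, -18.5)
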